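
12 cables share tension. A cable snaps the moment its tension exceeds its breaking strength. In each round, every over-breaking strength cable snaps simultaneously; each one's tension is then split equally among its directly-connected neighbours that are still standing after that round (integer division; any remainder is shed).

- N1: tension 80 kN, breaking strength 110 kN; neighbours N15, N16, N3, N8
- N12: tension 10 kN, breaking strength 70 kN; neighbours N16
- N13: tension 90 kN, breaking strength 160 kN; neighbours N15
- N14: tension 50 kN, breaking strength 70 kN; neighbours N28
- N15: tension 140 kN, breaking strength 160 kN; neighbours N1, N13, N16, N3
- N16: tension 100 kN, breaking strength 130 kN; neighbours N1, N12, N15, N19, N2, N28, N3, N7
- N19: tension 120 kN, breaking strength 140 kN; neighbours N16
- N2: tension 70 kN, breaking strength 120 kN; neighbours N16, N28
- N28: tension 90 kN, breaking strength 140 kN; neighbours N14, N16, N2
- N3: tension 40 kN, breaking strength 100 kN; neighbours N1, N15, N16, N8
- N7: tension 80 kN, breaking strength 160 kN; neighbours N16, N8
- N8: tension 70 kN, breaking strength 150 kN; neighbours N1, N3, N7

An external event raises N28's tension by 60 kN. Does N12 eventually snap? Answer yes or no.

Round 1 — N28 at 150 > 140. N28 snaps.
  N28 sheds 150 kN to N14, N16, N2: 50 each.
    N14: 50+50 = 100 > 70
    N16: 100+50 = 150 > 130
    N2: 70+50 = 120 ≤ 120
Round 2 — N14, N16 snap.
  N14 sheds 100 kN: no online neighbours, lost.
  N16 sheds 150 kN to N1, N12, N15, N19, N2, N3, N7: 21 each (3 lost).
    N1: 80+21 = 101 ≤ 110
    N12: 10+21 = 31 ≤ 70
    N15: 140+21 = 161 > 160
    N19: 120+21 = 141 > 140
    N2: 120+21 = 141 > 120
    N3: 40+21 = 61 ≤ 100
    N7: 80+21 = 101 ≤ 160
Round 3 — N15, N19, N2 snap.
  N15 sheds 161 kN to N1, N13, N3: 53 each (2 lost).
    N1: 101+53 = 154 > 110
    N13: 90+53 = 143 ≤ 160
    N3: 61+53 = 114 > 100
  N19 sheds 141 kN: no online neighbours, lost.
  N2 sheds 141 kN: no online neighbours, lost.
Round 4 — N1, N3 snap.
  N1 sheds 154 kN to N8: 154 each.
    N8: 70+154 = 224 > 150
  N3 sheds 114 kN to N8: 114 each.
    N8: 224+114 = 338 > 150
Round 5 — N8 snaps.
  N8 sheds 338 kN to N7: 338 each.
    N7: 101+338 = 439 > 160
Round 6 — N7 snaps.
  N7 sheds 439 kN: no online neighbours, lost.
No further breaks.

no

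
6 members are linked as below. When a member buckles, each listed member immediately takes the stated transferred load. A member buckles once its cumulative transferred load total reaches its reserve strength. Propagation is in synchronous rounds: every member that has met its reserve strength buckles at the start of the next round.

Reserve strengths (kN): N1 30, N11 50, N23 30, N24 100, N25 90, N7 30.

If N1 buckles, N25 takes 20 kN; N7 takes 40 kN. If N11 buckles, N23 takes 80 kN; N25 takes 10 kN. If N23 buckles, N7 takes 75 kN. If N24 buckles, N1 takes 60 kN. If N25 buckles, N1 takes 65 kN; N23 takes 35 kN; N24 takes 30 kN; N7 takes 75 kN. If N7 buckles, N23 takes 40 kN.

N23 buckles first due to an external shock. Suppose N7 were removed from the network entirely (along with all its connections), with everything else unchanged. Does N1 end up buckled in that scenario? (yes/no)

no

With N7 removed:
Round 1 — N23 buckles (initial).
No further bucklings.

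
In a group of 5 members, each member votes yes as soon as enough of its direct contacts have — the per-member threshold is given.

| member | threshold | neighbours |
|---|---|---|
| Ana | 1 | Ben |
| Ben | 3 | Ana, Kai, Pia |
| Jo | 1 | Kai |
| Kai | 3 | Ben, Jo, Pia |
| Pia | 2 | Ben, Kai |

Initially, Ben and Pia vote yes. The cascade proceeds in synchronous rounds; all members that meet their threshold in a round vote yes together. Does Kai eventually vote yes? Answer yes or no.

Round 1 — Ben, Pia vote yes (initial).
Round 2 — checking thresholds:
  Ana: 1 of 1 neighbours ≥ 1, votes yes.
  Kai: 2 of 3 neighbours < 3, holds.
Round 3 — no new yes votes; cascade stops.

no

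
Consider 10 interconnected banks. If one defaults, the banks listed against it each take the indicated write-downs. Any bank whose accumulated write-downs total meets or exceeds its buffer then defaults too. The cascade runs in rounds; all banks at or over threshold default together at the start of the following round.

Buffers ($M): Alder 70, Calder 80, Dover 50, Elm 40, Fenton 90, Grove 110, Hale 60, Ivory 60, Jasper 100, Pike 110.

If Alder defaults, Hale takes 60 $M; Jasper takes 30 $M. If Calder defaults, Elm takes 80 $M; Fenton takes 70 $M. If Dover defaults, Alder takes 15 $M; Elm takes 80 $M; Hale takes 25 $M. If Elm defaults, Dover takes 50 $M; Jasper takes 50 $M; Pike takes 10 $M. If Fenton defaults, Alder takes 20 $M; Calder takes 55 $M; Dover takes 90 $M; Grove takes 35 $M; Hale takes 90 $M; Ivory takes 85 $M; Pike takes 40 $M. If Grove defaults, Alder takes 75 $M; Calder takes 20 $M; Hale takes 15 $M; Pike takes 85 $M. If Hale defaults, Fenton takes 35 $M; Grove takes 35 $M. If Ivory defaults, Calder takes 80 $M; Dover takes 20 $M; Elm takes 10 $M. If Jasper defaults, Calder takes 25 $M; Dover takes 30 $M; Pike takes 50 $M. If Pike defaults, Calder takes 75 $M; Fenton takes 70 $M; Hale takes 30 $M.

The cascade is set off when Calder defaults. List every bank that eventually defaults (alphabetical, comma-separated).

Round 1 — Calder defaults (initial).
  Elm: +80 → 80 ≥ 40
  Fenton: +70 → 70 < 90
Round 2 — Elm defaults.
  Dover: +50 → 50 ≥ 50
  Jasper: +50 → 50 < 100
  Pike: +10 → 10 < 110
Round 3 — Dover defaults.
  Alder: +15 → 15 < 70
  Hale: +25 → 25 < 60
No further defaults.

Calder, Dover, Elm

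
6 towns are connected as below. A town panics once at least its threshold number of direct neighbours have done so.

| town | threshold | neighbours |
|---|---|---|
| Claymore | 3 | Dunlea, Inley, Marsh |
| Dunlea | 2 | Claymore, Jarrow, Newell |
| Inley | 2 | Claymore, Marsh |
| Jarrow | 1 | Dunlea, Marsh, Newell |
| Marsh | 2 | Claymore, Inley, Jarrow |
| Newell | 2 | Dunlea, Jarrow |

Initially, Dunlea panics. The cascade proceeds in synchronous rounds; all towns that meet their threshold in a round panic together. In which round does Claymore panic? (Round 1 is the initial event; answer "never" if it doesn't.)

never

Round 1 — Dunlea panics (initial).
Round 2 — checking thresholds:
  Claymore: 1 of 3 neighbours < 3, not yet.
  Jarrow: 1 of 3 neighbours ≥ 1, panics.
  Newell: 1 of 2 neighbours < 2, not yet.
Round 3 — checking thresholds:
  Claymore: 1 of 3 neighbours < 3, not yet.
  Marsh: 1 of 3 neighbours < 2, not yet.
  Newell: 2 of 2 neighbours ≥ 2, panics.
Round 4 — no new panics; cascade stops.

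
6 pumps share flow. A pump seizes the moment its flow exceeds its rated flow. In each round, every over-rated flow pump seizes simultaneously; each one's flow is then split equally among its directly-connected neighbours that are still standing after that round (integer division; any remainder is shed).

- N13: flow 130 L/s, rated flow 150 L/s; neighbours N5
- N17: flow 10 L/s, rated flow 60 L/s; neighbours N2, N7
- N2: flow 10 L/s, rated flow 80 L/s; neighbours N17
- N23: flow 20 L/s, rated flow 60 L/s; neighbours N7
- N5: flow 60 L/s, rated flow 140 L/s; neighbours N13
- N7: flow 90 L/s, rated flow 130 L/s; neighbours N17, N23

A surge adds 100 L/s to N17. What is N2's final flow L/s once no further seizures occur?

Round 1 — N17 at 110 > 60. N17 seizes.
  N17 sheds 110 L/s to N2, N7: 55 each.
    N2: 10+55 = 65 ≤ 80
    N7: 90+55 = 145 > 130
Round 2 — N7 seizes.
  N7 sheds 145 L/s to N23: 145 each.
    N23: 20+145 = 165 > 60
Round 3 — N23 seizes.
  N23 sheds 165 L/s: no online neighbours, lost.
No further seizures.

65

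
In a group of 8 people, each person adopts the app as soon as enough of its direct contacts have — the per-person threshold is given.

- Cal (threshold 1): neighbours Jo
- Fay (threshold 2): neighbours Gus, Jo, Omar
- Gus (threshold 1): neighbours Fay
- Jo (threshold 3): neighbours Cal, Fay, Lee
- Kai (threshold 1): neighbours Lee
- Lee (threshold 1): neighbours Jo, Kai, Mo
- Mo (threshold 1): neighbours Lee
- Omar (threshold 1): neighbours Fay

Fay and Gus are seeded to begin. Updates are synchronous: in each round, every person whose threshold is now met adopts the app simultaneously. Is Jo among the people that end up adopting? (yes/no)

no

Round 1 — Fay, Gus adopt the app (initial).
Round 2 — checking thresholds:
  Jo: 1 of 3 neighbours < 3, below threshold.
  Omar: 1 of 1 neighbours ≥ 1, adopts the app.
Round 3 — no new adoptions; cascade stops.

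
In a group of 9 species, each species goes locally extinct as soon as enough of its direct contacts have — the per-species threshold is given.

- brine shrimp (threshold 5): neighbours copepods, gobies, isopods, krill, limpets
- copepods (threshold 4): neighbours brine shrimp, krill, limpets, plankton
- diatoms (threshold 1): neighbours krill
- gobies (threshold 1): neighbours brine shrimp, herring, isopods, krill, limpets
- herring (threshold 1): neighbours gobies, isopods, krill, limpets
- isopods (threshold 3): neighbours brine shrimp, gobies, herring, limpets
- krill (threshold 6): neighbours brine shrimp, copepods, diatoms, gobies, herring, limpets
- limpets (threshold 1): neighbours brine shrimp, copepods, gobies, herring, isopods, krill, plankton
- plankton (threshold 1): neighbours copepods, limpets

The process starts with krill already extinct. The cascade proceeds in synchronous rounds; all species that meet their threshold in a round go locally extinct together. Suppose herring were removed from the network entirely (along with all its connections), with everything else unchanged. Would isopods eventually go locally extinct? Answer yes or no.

With herring removed:
Round 1 — krill goes locally extinct (initial).
Round 2 — checking thresholds:
  brine shrimp: 1 of 5 neighbours < 5, below threshold.
  copepods: 1 of 4 neighbours < 4, below threshold.
  diatoms: 1 of 1 neighbours ≥ 1, goes locally extinct.
  gobies: 1 of 4 neighbours ≥ 1, goes locally extinct.
  limpets: 1 of 6 neighbours ≥ 1, goes locally extinct.
Round 3 — checking thresholds:
  brine shrimp: 3 of 5 neighbours < 5, below threshold.
  copepods: 2 of 4 neighbours < 4, below threshold.
  isopods: 2 of 3 neighbours < 3, below threshold.
  plankton: 1 of 2 neighbours ≥ 1, goes locally extinct.
Round 4 — no new extinctions; cascade stops.

no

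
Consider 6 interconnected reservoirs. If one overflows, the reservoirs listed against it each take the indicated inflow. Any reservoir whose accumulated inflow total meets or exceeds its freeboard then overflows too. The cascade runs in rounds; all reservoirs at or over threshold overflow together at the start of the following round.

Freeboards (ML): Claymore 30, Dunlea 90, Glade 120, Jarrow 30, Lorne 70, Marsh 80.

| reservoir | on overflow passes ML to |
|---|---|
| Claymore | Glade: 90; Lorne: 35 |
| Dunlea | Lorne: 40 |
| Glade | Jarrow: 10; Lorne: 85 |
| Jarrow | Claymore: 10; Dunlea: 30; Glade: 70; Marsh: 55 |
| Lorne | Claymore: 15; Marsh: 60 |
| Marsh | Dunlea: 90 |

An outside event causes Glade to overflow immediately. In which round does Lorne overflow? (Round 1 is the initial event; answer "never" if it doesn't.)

2

Round 1 — Glade overflows (initial).
  Jarrow: +10 → 10 < 30
  Lorne: +85 → 85 ≥ 70
Round 2 — Lorne overflows.
  Claymore: +15 → 15 < 30
  Marsh: +60 → 60 < 80
No further overflows.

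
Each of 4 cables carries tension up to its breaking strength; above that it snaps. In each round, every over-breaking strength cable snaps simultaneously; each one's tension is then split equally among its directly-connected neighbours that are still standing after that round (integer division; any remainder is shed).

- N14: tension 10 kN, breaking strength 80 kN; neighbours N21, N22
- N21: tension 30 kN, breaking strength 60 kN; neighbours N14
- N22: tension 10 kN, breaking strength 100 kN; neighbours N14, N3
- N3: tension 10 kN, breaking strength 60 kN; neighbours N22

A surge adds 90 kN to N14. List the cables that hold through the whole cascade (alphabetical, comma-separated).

Round 1 — N14 at 100 > 80. N14 snaps.
  N14 sheds 100 kN to N21, N22: 50 each.
    N21: 30+50 = 80 > 60
    N22: 10+50 = 60 ≤ 100
Round 2 — N21 snaps.
  N21 sheds 80 kN: no online neighbours, lost.
No further breaks.

N22, N3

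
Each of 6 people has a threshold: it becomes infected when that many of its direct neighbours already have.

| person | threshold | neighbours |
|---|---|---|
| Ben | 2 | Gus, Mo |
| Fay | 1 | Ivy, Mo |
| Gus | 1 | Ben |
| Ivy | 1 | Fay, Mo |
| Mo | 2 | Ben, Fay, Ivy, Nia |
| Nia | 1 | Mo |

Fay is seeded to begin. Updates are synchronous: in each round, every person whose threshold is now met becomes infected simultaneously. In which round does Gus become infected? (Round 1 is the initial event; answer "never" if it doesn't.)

Round 1 — Fay becomes infected (initial).
Round 2 — checking thresholds:
  Ivy: 1 of 2 neighbours ≥ 1, becomes infected.
  Mo: 1 of 4 neighbours < 2, holds.
Round 3 — checking thresholds:
  Mo: 2 of 4 neighbours ≥ 2, becomes infected.
Round 4 — checking thresholds:
  Ben: 1 of 2 neighbours < 2, holds.
  Nia: 1 of 1 neighbours ≥ 1, becomes infected.
Round 5 — no new infections; cascade stops.

never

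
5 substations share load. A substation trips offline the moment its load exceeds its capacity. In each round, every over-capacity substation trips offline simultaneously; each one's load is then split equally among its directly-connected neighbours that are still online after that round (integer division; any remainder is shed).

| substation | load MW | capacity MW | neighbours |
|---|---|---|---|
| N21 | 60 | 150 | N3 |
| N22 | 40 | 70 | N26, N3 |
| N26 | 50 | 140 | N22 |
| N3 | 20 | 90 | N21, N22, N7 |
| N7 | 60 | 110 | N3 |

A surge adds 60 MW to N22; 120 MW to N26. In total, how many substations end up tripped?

4

Round 1 — N22 at 100 > 70; N26 at 170 > 140. N22, N26 trip offline.
  N22 sheds 100 MW to N3: 100 each.
    N3: 20+100 = 120 > 90
  N26 sheds 170 MW: no online neighbours, lost.
Round 2 — N3 trips offline.
  N3 sheds 120 MW to N21, N7: 60 each.
    N21: 60+60 = 120 ≤ 150
    N7: 60+60 = 120 > 110
Round 3 — N7 trips offline.
  N7 sheds 120 MW: no online neighbours, lost.
No further trips.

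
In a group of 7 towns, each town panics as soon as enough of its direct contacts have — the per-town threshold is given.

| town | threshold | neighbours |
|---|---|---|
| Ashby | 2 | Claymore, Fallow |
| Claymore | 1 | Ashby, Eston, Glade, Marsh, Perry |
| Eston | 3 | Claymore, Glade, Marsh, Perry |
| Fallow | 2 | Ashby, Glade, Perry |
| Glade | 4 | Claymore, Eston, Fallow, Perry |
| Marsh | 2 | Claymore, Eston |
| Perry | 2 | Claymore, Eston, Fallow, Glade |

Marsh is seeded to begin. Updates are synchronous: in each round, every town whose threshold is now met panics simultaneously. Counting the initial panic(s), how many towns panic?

2

Round 1 — Marsh panics (initial).
Round 2 — checking thresholds:
  Claymore: 1 of 5 neighbours ≥ 1, panics.
  Eston: 1 of 4 neighbours < 3, below threshold.
Round 3 — no new panics; cascade stops.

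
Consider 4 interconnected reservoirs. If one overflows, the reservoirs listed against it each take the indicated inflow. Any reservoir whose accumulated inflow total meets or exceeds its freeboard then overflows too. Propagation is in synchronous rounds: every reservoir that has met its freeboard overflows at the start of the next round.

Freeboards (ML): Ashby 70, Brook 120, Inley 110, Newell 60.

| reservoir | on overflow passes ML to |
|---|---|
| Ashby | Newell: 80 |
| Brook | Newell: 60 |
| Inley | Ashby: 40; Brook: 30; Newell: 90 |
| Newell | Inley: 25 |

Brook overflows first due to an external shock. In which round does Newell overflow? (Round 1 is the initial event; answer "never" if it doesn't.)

2

Round 1 — Brook overflows (initial).
  Newell: +60 → 60 ≥ 60
Round 2 — Newell overflows.
  Inley: +25 → 25 < 110
No further overflows.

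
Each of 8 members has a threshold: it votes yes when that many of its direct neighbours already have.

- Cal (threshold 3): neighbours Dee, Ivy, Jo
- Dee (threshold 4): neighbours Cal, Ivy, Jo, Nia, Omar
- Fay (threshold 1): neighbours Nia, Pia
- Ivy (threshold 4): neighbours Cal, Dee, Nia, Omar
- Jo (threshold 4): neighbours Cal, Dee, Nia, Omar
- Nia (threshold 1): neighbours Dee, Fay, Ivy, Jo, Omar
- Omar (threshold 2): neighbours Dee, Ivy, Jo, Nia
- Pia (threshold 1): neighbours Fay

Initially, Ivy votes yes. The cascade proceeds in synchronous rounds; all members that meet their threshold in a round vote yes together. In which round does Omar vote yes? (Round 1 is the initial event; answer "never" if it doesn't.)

Round 1 — Ivy votes yes (initial).
Round 2 — checking thresholds:
  Cal: 1 of 3 neighbours < 3, holds.
  Dee: 1 of 5 neighbours < 4, holds.
  Nia: 1 of 5 neighbours ≥ 1, votes yes.
  Omar: 1 of 4 neighbours < 2, holds.
Round 3 — checking thresholds:
  Cal: 1 of 3 neighbours < 3, holds.
  Dee: 2 of 5 neighbours < 4, holds.
  Fay: 1 of 2 neighbours ≥ 1, votes yes.
  Jo: 1 of 4 neighbours < 4, holds.
  Omar: 2 of 4 neighbours ≥ 2, votes yes.
Round 4 — checking thresholds:
  Cal: 1 of 3 neighbours < 3, holds.
  Dee: 3 of 5 neighbours < 4, holds.
  Jo: 2 of 4 neighbours < 4, holds.
  Pia: 1 of 1 neighbours ≥ 1, votes yes.
Round 5 — no new yes votes; cascade stops.

3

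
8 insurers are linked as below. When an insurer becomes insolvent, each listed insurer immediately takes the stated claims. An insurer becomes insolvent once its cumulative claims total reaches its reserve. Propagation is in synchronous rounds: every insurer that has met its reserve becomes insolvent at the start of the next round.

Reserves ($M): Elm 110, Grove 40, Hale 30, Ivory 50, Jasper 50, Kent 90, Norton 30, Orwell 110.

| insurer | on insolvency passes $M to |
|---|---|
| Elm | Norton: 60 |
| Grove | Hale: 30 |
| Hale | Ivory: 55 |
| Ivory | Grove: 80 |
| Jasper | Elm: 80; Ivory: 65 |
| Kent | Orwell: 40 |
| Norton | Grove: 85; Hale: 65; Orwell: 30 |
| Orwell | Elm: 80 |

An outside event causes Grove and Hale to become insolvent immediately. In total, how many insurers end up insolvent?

Round 1 — Grove, Hale become insolvent (initial).
  Ivory: +55 → 55 ≥ 50
Round 2 — Ivory becomes insolvent.
No further insolvencies.

3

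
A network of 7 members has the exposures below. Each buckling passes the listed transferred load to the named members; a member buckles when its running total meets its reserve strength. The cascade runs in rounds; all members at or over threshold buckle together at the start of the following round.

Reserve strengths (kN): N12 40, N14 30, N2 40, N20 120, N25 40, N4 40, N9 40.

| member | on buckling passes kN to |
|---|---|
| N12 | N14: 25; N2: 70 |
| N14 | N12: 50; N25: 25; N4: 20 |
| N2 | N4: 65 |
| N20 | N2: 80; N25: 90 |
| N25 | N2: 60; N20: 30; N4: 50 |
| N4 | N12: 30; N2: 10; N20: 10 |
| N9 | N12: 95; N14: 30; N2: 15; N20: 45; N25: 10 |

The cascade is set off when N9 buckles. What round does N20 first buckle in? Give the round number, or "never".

never

Round 1 — N9 buckles (initial).
  N12: +95 → 95 ≥ 40
  N14: +30 → 30 ≥ 30
  N2: +15 → 15 < 40
  N20: +45 → 45 < 120
  N25: +10 → 10 < 40
Round 2 — N12, N14 buckle.
  N2: +70 → 85 ≥ 40
  N25: +25 → 35 < 40
  N4: +20 → 20 < 40
Round 3 — N2 buckles.
  N4: +65 → 85 ≥ 40
Round 4 — N4 buckles.
  N20: +10 → 55 < 120
No further bucklings.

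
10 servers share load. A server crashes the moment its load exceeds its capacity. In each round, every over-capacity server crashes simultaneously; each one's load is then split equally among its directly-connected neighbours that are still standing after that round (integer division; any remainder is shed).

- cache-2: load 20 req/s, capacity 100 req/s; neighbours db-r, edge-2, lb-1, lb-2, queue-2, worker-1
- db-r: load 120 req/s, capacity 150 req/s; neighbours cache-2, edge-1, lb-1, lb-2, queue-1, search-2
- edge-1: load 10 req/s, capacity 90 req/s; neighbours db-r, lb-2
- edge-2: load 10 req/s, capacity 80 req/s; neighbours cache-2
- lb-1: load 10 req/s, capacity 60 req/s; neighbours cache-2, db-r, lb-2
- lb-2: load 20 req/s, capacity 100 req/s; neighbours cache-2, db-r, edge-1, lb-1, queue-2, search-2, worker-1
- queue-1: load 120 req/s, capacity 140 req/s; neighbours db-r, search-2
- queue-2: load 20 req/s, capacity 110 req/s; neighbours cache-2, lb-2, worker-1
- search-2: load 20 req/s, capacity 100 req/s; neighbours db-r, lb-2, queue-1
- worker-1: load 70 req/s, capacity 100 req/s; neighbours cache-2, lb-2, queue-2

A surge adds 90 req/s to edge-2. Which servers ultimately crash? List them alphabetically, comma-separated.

cache-2, edge-2

Round 1 — edge-2 at 100 > 80. edge-2 crashes.
  edge-2 sheds 100 req/s to cache-2: 100 each.
    cache-2: 20+100 = 120 > 100
Round 2 — cache-2 crashes.
  cache-2 sheds 120 req/s to db-r, lb-1, lb-2, queue-2, worker-1: 24 each.
    db-r: 120+24 = 144 ≤ 150
    lb-1: 10+24 = 34 ≤ 60
    lb-2: 20+24 = 44 ≤ 100
    queue-2: 20+24 = 44 ≤ 110
    worker-1: 70+24 = 94 ≤ 100
No further crashes.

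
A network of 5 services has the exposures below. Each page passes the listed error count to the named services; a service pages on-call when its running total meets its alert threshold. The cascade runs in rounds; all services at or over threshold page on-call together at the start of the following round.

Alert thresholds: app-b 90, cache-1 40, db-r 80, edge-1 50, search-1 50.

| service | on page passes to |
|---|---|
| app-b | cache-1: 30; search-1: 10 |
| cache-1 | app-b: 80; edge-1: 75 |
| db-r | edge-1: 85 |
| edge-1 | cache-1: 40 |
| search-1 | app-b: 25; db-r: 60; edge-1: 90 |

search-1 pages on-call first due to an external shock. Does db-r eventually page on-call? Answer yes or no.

no

Round 1 — search-1 pages on-call (initial).
  app-b: +25 → 25 < 90
  db-r: +60 → 60 < 80
  edge-1: +90 → 90 ≥ 50
Round 2 — edge-1 pages on-call.
  cache-1: +40 → 40 ≥ 40
Round 3 — cache-1 pages on-call.
  app-b: +80 → 105 ≥ 90
Round 4 — app-b pages on-call.
No further pages.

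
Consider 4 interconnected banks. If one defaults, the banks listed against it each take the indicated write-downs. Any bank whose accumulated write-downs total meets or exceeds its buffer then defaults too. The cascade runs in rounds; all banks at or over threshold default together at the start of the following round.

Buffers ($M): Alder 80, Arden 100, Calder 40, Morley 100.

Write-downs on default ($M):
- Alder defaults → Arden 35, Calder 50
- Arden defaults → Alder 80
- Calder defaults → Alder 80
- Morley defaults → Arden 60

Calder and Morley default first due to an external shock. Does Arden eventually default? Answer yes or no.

no

Round 1 — Calder, Morley default (initial).
  Alder: +80 → 80 ≥ 80
  Arden: +60 → 60 < 100
Round 2 — Alder defaults.
  Arden: +35 → 95 < 100
No further defaults.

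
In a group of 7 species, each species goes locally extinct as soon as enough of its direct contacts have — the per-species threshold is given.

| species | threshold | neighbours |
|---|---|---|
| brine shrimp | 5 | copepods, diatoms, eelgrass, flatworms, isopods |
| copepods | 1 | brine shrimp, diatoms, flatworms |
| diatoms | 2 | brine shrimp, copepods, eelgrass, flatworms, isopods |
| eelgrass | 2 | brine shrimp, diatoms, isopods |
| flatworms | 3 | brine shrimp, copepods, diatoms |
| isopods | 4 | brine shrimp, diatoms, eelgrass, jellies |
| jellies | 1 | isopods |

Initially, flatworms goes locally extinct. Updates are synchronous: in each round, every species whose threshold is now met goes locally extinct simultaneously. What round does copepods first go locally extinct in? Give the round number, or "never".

Round 1 — flatworms goes locally extinct (initial).
Round 2 — checking thresholds:
  brine shrimp: 1 of 5 neighbours < 5, holds.
  copepods: 1 of 3 neighbours ≥ 1, goes locally extinct.
  diatoms: 1 of 5 neighbours < 2, holds.
Round 3 — checking thresholds:
  brine shrimp: 2 of 5 neighbours < 5, holds.
  diatoms: 2 of 5 neighbours ≥ 2, goes locally extinct.
Round 4 — no new extinctions; cascade stops.

2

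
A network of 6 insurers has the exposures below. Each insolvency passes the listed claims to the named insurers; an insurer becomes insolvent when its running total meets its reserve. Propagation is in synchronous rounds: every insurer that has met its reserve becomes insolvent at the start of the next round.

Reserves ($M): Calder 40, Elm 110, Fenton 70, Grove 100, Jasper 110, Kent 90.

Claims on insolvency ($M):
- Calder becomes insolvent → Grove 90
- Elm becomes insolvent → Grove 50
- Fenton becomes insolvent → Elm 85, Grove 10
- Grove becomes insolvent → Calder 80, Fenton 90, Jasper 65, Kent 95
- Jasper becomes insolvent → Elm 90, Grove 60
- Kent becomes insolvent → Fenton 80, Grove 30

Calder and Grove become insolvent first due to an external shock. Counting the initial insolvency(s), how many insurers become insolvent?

4

Round 1 — Calder, Grove become insolvent (initial).
  Fenton: +90 → 90 ≥ 70
  Jasper: +65 → 65 < 110
  Kent: +95 → 95 ≥ 90
Round 2 — Fenton, Kent become insolvent.
  Elm: +85 → 85 < 110
No further insolvencies.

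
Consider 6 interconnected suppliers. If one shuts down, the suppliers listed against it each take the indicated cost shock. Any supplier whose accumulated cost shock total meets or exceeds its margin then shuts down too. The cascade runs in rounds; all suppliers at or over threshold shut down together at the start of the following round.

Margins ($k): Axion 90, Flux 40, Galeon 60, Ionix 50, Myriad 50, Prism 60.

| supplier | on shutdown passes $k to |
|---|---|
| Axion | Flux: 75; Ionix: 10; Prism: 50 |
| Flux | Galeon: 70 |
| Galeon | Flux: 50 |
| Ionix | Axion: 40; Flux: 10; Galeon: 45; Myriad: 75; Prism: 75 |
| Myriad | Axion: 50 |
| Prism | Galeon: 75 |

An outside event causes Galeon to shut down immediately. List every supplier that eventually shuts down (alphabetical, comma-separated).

Flux, Galeon

Round 1 — Galeon shuts down (initial).
  Flux: +50 → 50 ≥ 40
Round 2 — Flux shuts down.
No further shutdowns.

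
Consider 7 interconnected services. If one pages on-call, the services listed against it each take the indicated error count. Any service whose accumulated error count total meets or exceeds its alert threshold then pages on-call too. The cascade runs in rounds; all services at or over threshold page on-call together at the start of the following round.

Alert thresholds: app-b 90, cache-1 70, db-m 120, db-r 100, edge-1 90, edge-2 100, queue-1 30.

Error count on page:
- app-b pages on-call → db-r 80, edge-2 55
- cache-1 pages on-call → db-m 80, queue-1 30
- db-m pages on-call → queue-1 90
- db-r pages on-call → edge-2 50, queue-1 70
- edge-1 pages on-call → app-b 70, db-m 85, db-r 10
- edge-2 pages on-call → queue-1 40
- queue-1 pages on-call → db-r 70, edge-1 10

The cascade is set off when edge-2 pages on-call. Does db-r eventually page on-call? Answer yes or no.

Round 1 — edge-2 pages on-call (initial).
  queue-1: +40 → 40 ≥ 30
Round 2 — queue-1 pages on-call.
  db-r: +70 → 70 < 100
  edge-1: +10 → 10 < 90
No further pages.

no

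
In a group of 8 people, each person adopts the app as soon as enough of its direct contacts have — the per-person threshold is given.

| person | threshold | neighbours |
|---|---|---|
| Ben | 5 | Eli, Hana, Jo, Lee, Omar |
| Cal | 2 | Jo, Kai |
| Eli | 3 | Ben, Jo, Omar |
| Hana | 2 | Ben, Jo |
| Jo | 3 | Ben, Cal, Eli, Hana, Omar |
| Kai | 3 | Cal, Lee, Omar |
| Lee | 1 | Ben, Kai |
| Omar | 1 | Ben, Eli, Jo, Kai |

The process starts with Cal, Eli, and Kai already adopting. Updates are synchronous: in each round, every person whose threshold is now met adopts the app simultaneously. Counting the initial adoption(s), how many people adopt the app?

Round 1 — Cal, Eli, Kai adopt the app (initial).
Round 2 — checking thresholds:
  Ben: 1 of 5 neighbours < 5, below threshold.
  Jo: 2 of 5 neighbours < 3, below threshold.
  Lee: 1 of 2 neighbours ≥ 1, adopts the app.
  Omar: 2 of 4 neighbours ≥ 1, adopts the app.
Round 3 — checking thresholds:
  Ben: 3 of 5 neighbours < 5, below threshold.
  Jo: 3 of 5 neighbours ≥ 3, adopts the app.
Round 4 — no new adoptions; cascade stops.

6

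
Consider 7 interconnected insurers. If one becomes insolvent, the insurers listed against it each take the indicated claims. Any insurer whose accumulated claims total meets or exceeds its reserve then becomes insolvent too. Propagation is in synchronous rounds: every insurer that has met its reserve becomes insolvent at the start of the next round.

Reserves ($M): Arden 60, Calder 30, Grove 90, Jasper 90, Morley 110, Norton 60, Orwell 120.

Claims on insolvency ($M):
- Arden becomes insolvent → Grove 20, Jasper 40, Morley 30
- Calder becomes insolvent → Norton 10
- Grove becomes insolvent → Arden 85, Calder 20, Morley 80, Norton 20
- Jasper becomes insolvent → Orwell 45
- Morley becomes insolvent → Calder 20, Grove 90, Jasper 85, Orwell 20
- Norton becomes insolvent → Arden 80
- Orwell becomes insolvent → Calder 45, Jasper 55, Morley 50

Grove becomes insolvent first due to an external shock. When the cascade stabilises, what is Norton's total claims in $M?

30

Round 1 — Grove becomes insolvent (initial).
  Arden: +85 → 85 ≥ 60
  Calder: +20 → 20 < 30
  Morley: +80 → 80 < 110
  Norton: +20 → 20 < 60
Round 2 — Arden becomes insolvent.
  Jasper: +40 → 40 < 90
  Morley: +30 → 110 ≥ 110
Round 3 — Morley becomes insolvent.
  Calder: +20 → 40 ≥ 30
  Jasper: +85 → 125 ≥ 90
  Orwell: +20 → 20 < 120
Round 4 — Calder, Jasper become insolvent.
  Norton: +10 → 30 < 60
  Orwell: +45 → 65 < 120
No further insolvencies.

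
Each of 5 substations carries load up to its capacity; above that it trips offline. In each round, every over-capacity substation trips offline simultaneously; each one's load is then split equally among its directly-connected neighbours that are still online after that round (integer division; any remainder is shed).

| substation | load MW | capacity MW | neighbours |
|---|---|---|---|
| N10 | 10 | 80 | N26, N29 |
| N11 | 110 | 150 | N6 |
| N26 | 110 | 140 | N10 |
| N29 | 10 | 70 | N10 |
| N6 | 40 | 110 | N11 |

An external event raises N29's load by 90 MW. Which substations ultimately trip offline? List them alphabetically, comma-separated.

Round 1 — N29 at 100 > 70. N29 trips offline.
  N29 sheds 100 MW to N10: 100 each.
    N10: 10+100 = 110 > 80
Round 2 — N10 trips offline.
  N10 sheds 110 MW to N26: 110 each.
    N26: 110+110 = 220 > 140
Round 3 — N26 trips offline.
  N26 sheds 220 MW: no online neighbours, lost.
No further trips.

N10, N26, N29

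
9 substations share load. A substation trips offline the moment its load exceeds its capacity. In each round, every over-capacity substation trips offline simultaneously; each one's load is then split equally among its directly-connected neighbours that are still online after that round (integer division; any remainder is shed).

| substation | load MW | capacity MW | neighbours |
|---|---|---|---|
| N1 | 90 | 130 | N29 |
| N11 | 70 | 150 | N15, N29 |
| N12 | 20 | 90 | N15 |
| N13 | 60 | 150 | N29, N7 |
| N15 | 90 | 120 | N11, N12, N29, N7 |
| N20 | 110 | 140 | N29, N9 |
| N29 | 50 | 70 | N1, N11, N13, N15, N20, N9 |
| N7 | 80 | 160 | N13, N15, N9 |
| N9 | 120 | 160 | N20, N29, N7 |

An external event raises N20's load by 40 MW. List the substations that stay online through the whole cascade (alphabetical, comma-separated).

N1, N12

Round 1 — N20 at 150 > 140. N20 trips offline.
  N20 sheds 150 MW to N29, N9: 75 each.
    N29: 50+75 = 125 > 70
    N9: 120+75 = 195 > 160
Round 2 — N29, N9 trip offline.
  N29 sheds 125 MW to N1, N11, N13, N15: 31 each (1 lost).
    N1: 90+31 = 121 ≤ 130
    N11: 70+31 = 101 ≤ 150
    N13: 60+31 = 91 ≤ 150
    N15: 90+31 = 121 > 120
  N9 sheds 195 MW to N7: 195 each.
    N7: 80+195 = 275 > 160
Round 3 — N15, N7 trip offline.
  N15 sheds 121 MW to N11, N12: 60 each (1 lost).
    N11: 101+60 = 161 > 150
    N12: 20+60 = 80 ≤ 90
  N7 sheds 275 MW to N13: 275 each.
    N13: 91+275 = 366 > 150
Round 4 — N11, N13 trip offline.
  N11 sheds 161 MW: no online neighbours, lost.
  N13 sheds 366 MW: no online neighbours, lost.
No further trips.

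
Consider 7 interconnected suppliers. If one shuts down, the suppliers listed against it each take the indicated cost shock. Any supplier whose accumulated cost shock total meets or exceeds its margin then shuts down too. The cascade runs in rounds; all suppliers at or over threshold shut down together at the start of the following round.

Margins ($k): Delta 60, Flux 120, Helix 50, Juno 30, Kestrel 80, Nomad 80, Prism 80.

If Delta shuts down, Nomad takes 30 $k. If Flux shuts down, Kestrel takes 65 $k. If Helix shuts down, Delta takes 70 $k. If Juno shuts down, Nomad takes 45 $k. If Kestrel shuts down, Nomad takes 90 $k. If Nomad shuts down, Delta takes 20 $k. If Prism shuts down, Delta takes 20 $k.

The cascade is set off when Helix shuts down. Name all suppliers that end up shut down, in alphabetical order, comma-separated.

Delta, Helix

Round 1 — Helix shuts down (initial).
  Delta: +70 → 70 ≥ 60
Round 2 — Delta shuts down.
  Nomad: +30 → 30 < 80
No further shutdowns.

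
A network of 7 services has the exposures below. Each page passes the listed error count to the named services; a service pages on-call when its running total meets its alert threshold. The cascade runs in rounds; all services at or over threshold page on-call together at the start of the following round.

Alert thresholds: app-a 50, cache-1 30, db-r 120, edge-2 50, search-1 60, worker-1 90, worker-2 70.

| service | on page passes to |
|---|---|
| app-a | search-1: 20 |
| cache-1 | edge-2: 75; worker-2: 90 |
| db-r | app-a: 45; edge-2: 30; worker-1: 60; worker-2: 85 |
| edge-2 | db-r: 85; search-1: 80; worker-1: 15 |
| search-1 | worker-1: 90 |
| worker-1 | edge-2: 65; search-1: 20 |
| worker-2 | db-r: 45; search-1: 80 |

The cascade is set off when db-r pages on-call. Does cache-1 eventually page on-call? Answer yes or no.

no

Round 1 — db-r pages on-call (initial).
  app-a: +45 → 45 < 50
  edge-2: +30 → 30 < 50
  worker-1: +60 → 60 < 90
  worker-2: +85 → 85 ≥ 70
Round 2 — worker-2 pages on-call.
  search-1: +80 → 80 ≥ 60
Round 3 — search-1 pages on-call.
  worker-1: +90 → 150 ≥ 90
Round 4 — worker-1 pages on-call.
  edge-2: +65 → 95 ≥ 50
Round 5 — edge-2 pages on-call.
No further pages.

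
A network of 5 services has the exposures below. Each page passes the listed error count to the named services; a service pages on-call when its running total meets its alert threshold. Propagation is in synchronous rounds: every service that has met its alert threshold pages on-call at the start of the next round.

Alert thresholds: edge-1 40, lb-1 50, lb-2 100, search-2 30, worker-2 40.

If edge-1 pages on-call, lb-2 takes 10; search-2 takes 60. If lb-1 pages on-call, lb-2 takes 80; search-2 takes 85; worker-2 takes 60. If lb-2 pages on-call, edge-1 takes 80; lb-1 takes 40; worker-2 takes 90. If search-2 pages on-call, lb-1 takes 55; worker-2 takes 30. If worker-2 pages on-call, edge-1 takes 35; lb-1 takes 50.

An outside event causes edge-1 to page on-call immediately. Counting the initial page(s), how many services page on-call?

4

Round 1 — edge-1 pages on-call (initial).
  lb-2: +10 → 10 < 100
  search-2: +60 → 60 ≥ 30
Round 2 — search-2 pages on-call.
  lb-1: +55 → 55 ≥ 50
  worker-2: +30 → 30 < 40
Round 3 — lb-1 pages on-call.
  lb-2: +80 → 90 < 100
  worker-2: +60 → 90 ≥ 40
Round 4 — worker-2 pages on-call.
No further pages.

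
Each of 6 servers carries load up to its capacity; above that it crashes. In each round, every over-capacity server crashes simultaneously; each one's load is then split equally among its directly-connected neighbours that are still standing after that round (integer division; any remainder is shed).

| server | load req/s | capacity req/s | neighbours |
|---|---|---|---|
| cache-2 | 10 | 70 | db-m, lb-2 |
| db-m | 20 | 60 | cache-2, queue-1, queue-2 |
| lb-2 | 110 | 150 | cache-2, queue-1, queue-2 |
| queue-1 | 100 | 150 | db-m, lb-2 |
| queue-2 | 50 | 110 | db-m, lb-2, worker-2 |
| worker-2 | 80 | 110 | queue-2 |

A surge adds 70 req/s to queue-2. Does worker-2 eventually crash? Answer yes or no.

Round 1 — queue-2 at 120 > 110. queue-2 crashes.
  queue-2 sheds 120 req/s to db-m, lb-2, worker-2: 40 each.
    db-m: 20+40 = 60 ≤ 60
    lb-2: 110+40 = 150 ≤ 150
    worker-2: 80+40 = 120 > 110
Round 2 — worker-2 crashes.
  worker-2 sheds 120 req/s: no online neighbours, lost.
No further crashes.

yes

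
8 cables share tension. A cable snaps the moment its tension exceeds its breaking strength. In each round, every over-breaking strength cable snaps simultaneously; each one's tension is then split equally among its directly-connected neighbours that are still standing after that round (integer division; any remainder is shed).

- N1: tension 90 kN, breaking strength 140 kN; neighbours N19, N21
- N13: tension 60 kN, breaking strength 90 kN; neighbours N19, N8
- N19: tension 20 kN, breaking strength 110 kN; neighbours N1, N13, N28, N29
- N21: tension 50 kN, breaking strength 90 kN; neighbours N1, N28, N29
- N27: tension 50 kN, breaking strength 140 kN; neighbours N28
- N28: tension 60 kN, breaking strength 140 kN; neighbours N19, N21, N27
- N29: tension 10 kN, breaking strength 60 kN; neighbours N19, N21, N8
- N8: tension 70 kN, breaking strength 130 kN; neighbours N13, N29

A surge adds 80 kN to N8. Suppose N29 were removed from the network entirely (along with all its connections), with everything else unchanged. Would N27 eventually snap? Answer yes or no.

With N29 removed:
Round 1 — N8 at 150 > 130. N8 snaps.
  N8 sheds 150 kN to N13: 150 each.
    N13: 60+150 = 210 > 90
Round 2 — N13 snaps.
  N13 sheds 210 kN to N19: 210 each.
    N19: 20+210 = 230 > 110
Round 3 — N19 snaps.
  N19 sheds 230 kN to N1, N28: 115 each.
    N1: 90+115 = 205 > 140
    N28: 60+115 = 175 > 140
Round 4 — N1, N28 snap.
  N1 sheds 205 kN to N21: 205 each.
    N21: 50+205 = 255 > 90
  N28 sheds 175 kN to N21, N27: 87 each (1 lost).
    N21: 255+87 = 342 > 90
    N27: 50+87 = 137 ≤ 140
Round 5 — N21 snaps.
  N21 sheds 342 kN: no online neighbours, lost.
No further breaks.

no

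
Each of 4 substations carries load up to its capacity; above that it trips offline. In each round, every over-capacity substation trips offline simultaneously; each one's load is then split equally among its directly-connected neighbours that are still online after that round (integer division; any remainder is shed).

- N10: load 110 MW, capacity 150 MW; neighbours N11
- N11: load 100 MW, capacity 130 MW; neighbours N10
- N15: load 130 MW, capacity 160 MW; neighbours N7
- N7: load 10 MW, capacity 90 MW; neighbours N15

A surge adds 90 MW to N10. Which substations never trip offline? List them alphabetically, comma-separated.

N15, N7

Round 1 — N10 at 200 > 150. N10 trips offline.
  N10 sheds 200 MW to N11: 200 each.
    N11: 100+200 = 300 > 130
Round 2 — N11 trips offline.
  N11 sheds 300 MW: no online neighbours, lost.
No further trips.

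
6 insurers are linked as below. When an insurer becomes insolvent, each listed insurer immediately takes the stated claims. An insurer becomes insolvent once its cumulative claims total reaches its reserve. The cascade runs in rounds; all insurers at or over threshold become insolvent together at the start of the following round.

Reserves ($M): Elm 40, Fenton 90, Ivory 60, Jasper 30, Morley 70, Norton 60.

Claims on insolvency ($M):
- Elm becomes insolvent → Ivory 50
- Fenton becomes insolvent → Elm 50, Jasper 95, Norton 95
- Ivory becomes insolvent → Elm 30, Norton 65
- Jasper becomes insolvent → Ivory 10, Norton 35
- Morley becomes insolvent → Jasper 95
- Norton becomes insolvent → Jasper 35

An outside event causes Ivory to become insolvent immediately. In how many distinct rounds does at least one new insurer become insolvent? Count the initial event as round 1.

Round 1 — Ivory becomes insolvent (initial).
  Elm: +30 → 30 < 40
  Norton: +65 → 65 ≥ 60
Round 2 — Norton becomes insolvent.
  Jasper: +35 → 35 ≥ 30
Round 3 — Jasper becomes insolvent.
No further insolvencies.

3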